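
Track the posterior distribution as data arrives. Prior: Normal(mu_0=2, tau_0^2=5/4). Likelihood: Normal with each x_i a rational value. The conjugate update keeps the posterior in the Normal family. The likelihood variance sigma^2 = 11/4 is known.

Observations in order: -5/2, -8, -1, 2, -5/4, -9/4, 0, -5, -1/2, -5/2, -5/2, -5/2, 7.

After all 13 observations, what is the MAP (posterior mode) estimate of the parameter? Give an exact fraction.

-73/76

obs 1: x=-5/2 → posterior Normal(19/32, 55/64)
obs 2: x=-8 → posterior Normal(-61/42, 55/84)
obs 3: x=-1 → posterior Normal(-71/52, 55/104)
obs 4: x=2 → posterior Normal(-51/62, 55/124)
obs 5: x=-5/4 → posterior Normal(-127/144, 55/144)
obs 6: x=-9/4 → posterior Normal(-43/41, 55/164)
obs 7: x=0 → posterior Normal(-43/46, 55/184)
obs 8: x=-5 → posterior Normal(-4/3, 55/204)
obs 9: x=-1/2 → posterior Normal(-141/112, 55/224)
obs 10: x=-5/2 → posterior Normal(-83/61, 55/244)
obs 11: x=-5/2 → posterior Normal(-191/132, 5/24)
obs 12: x=-5/2 → posterior Normal(-108/71, 55/284)
obs 13: x=7 → posterior Normal(-73/76, 55/304)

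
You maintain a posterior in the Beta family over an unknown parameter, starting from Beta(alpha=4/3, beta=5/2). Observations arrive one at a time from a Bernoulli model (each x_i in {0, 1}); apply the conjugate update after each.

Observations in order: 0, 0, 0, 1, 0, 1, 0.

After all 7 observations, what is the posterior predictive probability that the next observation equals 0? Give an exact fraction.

9/13

obs 1: x=0 → posterior Beta(4/3, 7/2)
obs 2: x=0 → posterior Beta(4/3, 9/2)
obs 3: x=0 → posterior Beta(4/3, 11/2)
obs 4: x=1 → posterior Beta(7/3, 11/2)
obs 5: x=0 → posterior Beta(7/3, 13/2)
obs 6: x=1 → posterior Beta(10/3, 13/2)
obs 7: x=0 → posterior Beta(10/3, 15/2)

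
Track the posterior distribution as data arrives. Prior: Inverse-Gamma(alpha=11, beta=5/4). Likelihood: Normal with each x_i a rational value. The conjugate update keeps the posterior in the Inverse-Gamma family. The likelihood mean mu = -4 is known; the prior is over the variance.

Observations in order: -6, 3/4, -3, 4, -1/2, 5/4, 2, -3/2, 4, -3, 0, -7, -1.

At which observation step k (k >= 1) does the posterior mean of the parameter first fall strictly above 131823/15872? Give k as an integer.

obs 1: x=-6 → posterior Inverse-Gamma(23/2, 13/4)
obs 2: x=3/4 → posterior Inverse-Gamma(12, 465/32)
obs 3: x=-3 → posterior Inverse-Gamma(25/2, 481/32)
obs 4: x=4 → posterior Inverse-Gamma(13, 1505/32)
obs 5: x=-1/2 → posterior Inverse-Gamma(27/2, 1701/32)
obs 6: x=5/4 → posterior Inverse-Gamma(14, 1071/16)
obs 7: x=2 → posterior Inverse-Gamma(29/2, 1359/16)
obs 8: x=-3/2 → posterior Inverse-Gamma(15, 1409/16)
obs 9: x=4 → posterior Inverse-Gamma(31/2, 1921/16)
obs 10: x=-3 → posterior Inverse-Gamma(16, 1929/16)
obs 11: x=0 → posterior Inverse-Gamma(33/2, 2057/16)
obs 12: x=-7 → posterior Inverse-Gamma(17, 2129/16)
obs 13: x=-1 → posterior Inverse-Gamma(35/2, 2201/16)

k = 12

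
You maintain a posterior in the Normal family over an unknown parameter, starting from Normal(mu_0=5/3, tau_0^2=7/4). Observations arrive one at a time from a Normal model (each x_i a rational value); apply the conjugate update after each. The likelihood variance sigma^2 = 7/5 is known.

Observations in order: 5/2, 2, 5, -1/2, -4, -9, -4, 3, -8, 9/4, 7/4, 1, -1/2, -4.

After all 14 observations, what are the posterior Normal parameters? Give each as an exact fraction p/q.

obs 1: x=5/2 → posterior Normal(115/54, 7/9)
obs 2: x=2 → posterior Normal(25/12, 1/2)
obs 3: x=5 → posterior Normal(325/114, 7/19)
obs 4: x=-1/2 → posterior Normal(155/72, 7/24)
obs 5: x=-4 → posterior Normal(95/87, 7/29)
obs 6: x=-9 → posterior Normal(-20/51, 7/34)
obs 7: x=-4 → posterior Normal(-100/117, 7/39)
obs 8: x=3 → posterior Normal(-5/12, 7/44)
obs 9: x=-8 → posterior Normal(-25/21, 1/7)
obs 10: x=9/4 → posterior Normal(-565/648, 7/54)
obs 11: x=7/4 → posterior Normal(-115/177, 7/59)
obs 12: x=1 → posterior Normal(-25/48, 7/64)
obs 13: x=-1/2 → posterior Normal(-215/414, 7/69)
obs 14: x=-4 → posterior Normal(-335/444, 7/74)

mu_0=-335/444, tau_0^2=7/74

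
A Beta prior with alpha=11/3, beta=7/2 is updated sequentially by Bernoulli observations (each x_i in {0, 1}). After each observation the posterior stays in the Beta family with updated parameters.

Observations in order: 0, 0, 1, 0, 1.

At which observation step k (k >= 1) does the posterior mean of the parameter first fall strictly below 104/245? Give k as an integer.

k = 2

obs 1: x=0 → posterior Beta(11/3, 9/2)
obs 2: x=0 → posterior Beta(11/3, 11/2)
obs 3: x=1 → posterior Beta(14/3, 11/2)
obs 4: x=0 → posterior Beta(14/3, 13/2)
obs 5: x=1 → posterior Beta(17/3, 13/2)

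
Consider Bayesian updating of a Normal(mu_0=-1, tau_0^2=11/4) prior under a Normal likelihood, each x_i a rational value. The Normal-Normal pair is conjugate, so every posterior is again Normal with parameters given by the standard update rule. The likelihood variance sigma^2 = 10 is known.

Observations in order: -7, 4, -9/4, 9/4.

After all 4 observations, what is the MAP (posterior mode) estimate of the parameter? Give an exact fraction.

-73/84

obs 1: x=-7 → posterior Normal(-39/17, 110/51)
obs 2: x=4 → posterior Normal(-73/62, 55/31)
obs 3: x=-9/4 → posterior Normal(-391/292, 110/73)
obs 4: x=9/4 → posterior Normal(-73/84, 55/42)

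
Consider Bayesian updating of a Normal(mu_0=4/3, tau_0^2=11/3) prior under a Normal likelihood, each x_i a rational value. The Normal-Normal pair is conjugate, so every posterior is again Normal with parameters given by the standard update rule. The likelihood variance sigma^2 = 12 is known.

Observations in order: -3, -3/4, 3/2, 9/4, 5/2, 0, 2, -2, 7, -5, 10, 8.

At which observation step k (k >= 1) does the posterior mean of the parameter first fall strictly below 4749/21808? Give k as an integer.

k = 2

obs 1: x=-3 → posterior Normal(15/47, 132/47)
obs 2: x=-3/4 → posterior Normal(27/232, 66/29)
obs 3: x=3/2 → posterior Normal(31/92, 44/23)
obs 4: x=9/4 → posterior Normal(3/5, 33/20)
obs 5: x=5/2 → posterior Normal(151/182, 132/91)
obs 6: x=0 → posterior Normal(151/204, 22/17)
obs 7: x=2 → posterior Normal(195/226, 132/113)
obs 8: x=-2 → posterior Normal(151/248, 33/31)
obs 9: x=7 → posterior Normal(61/54, 44/45)
obs 10: x=-5 → posterior Normal(195/292, 66/73)
obs 11: x=10 → posterior Normal(415/314, 132/157)
obs 12: x=8 → posterior Normal(197/112, 11/14)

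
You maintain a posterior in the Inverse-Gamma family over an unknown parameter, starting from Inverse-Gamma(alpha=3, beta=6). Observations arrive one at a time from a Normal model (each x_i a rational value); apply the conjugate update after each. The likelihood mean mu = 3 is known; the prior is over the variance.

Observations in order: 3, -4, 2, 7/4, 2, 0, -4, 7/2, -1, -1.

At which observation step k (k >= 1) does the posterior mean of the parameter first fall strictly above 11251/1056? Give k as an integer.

obs 1: x=3 → posterior Inverse-Gamma(7/2, 6)
obs 2: x=-4 → posterior Inverse-Gamma(4, 61/2)
obs 3: x=2 → posterior Inverse-Gamma(9/2, 31)
obs 4: x=7/4 → posterior Inverse-Gamma(5, 1017/32)
obs 5: x=2 → posterior Inverse-Gamma(11/2, 1033/32)
obs 6: x=0 → posterior Inverse-Gamma(6, 1177/32)
obs 7: x=-4 → posterior Inverse-Gamma(13/2, 1961/32)
obs 8: x=7/2 → posterior Inverse-Gamma(7, 1965/32)
obs 9: x=-1 → posterior Inverse-Gamma(15/2, 2221/32)
obs 10: x=-1 → posterior Inverse-Gamma(8, 2477/32)

k = 7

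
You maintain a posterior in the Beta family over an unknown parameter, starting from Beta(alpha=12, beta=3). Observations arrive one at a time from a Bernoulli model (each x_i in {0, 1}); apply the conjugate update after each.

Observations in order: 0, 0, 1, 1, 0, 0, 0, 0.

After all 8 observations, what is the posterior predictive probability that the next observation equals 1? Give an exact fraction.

14/23

obs 1: x=0 → posterior Beta(12, 4)
obs 2: x=0 → posterior Beta(12, 5)
obs 3: x=1 → posterior Beta(13, 5)
obs 4: x=1 → posterior Beta(14, 5)
obs 5: x=0 → posterior Beta(14, 6)
obs 6: x=0 → posterior Beta(14, 7)
obs 7: x=0 → posterior Beta(14, 8)
obs 8: x=0 → posterior Beta(14, 9)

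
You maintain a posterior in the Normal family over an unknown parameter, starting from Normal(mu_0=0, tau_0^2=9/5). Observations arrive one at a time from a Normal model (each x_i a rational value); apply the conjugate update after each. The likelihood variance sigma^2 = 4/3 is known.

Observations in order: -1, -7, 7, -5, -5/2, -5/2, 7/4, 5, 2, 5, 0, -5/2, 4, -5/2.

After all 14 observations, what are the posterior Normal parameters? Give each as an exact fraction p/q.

mu_0=189/1592, tau_0^2=18/199

obs 1: x=-1 → posterior Normal(-27/47, 36/47)
obs 2: x=-7 → posterior Normal(-108/37, 18/37)
obs 3: x=7 → posterior Normal(-27/101, 36/101)
obs 4: x=-5 → posterior Normal(-81/64, 9/32)
obs 5: x=-5/2 → posterior Normal(-459/310, 36/155)
obs 6: x=-5/2 → posterior Normal(-297/182, 18/91)
obs 7: x=7/4 → posterior Normal(-999/836, 36/209)
obs 8: x=5 → posterior Normal(-459/944, 9/59)
obs 9: x=2 → posterior Normal(-243/1052, 36/263)
obs 10: x=5 → posterior Normal(297/1160, 18/145)
obs 11: x=0 → posterior Normal(297/1268, 36/317)
obs 12: x=-5/2 → posterior Normal(27/1376, 9/86)
obs 13: x=4 → posterior Normal(459/1484, 36/371)
obs 14: x=-5/2 → posterior Normal(189/1592, 18/199)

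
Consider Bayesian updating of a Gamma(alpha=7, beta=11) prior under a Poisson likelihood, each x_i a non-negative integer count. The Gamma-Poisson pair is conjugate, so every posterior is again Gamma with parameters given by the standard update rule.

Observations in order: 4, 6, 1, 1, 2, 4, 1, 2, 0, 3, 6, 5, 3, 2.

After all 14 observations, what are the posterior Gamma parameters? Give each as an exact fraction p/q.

obs 1: x=4 → posterior Gamma(11, 12)
obs 2: x=6 → posterior Gamma(17, 13)
obs 3: x=1 → posterior Gamma(18, 14)
obs 4: x=1 → posterior Gamma(19, 15)
obs 5: x=2 → posterior Gamma(21, 16)
obs 6: x=4 → posterior Gamma(25, 17)
obs 7: x=1 → posterior Gamma(26, 18)
obs 8: x=2 → posterior Gamma(28, 19)
obs 9: x=0 → posterior Gamma(28, 20)
obs 10: x=3 → posterior Gamma(31, 21)
obs 11: x=6 → posterior Gamma(37, 22)
obs 12: x=5 → posterior Gamma(42, 23)
obs 13: x=3 → posterior Gamma(45, 24)
obs 14: x=2 → posterior Gamma(47, 25)

alpha=47, beta=25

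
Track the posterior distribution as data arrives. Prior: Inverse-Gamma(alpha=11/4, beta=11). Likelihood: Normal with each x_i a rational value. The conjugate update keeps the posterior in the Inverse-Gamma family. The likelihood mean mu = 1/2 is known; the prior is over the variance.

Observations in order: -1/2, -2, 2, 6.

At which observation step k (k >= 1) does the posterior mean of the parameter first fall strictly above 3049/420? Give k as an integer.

k = 4

obs 1: x=-1/2 → posterior Inverse-Gamma(13/4, 23/2)
obs 2: x=-2 → posterior Inverse-Gamma(15/4, 117/8)
obs 3: x=2 → posterior Inverse-Gamma(17/4, 63/4)
obs 4: x=6 → posterior Inverse-Gamma(19/4, 247/8)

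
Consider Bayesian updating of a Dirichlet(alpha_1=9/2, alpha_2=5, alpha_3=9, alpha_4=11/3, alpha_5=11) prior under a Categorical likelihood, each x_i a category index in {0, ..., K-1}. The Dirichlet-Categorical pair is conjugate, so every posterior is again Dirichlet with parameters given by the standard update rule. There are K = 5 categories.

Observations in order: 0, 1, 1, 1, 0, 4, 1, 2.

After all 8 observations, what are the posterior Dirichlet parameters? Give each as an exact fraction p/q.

alpha_1=13/2, alpha_2=9, alpha_3=10, alpha_4=11/3, alpha_5=12

obs 1: x=0 → posterior Dirichlet(11/2, 5, 9, 11/3, 11)
obs 2: x=1 → posterior Dirichlet(11/2, 6, 9, 11/3, 11)
obs 3: x=1 → posterior Dirichlet(11/2, 7, 9, 11/3, 11)
obs 4: x=1 → posterior Dirichlet(11/2, 8, 9, 11/3, 11)
obs 5: x=0 → posterior Dirichlet(13/2, 8, 9, 11/3, 11)
obs 6: x=4 → posterior Dirichlet(13/2, 8, 9, 11/3, 12)
obs 7: x=1 → posterior Dirichlet(13/2, 9, 9, 11/3, 12)
obs 8: x=2 → posterior Dirichlet(13/2, 9, 10, 11/3, 12)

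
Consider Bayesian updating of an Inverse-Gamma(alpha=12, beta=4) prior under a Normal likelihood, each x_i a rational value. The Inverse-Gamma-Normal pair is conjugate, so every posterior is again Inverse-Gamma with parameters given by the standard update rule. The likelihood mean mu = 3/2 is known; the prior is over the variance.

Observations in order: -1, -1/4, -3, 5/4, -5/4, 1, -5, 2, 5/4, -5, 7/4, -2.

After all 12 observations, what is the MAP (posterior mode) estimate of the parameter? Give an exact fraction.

2281/608

obs 1: x=-1 → posterior Inverse-Gamma(25/2, 57/8)
obs 2: x=-1/4 → posterior Inverse-Gamma(13, 277/32)
obs 3: x=-3 → posterior Inverse-Gamma(27/2, 601/32)
obs 4: x=5/4 → posterior Inverse-Gamma(14, 301/16)
obs 5: x=-5/4 → posterior Inverse-Gamma(29/2, 723/32)
obs 6: x=1 → posterior Inverse-Gamma(15, 727/32)
obs 7: x=-5 → posterior Inverse-Gamma(31/2, 1403/32)
obs 8: x=2 → posterior Inverse-Gamma(16, 1407/32)
obs 9: x=5/4 → posterior Inverse-Gamma(33/2, 44)
obs 10: x=-5 → posterior Inverse-Gamma(17, 521/8)
obs 11: x=7/4 → posterior Inverse-Gamma(35/2, 2085/32)
obs 12: x=-2 → posterior Inverse-Gamma(18, 2281/32)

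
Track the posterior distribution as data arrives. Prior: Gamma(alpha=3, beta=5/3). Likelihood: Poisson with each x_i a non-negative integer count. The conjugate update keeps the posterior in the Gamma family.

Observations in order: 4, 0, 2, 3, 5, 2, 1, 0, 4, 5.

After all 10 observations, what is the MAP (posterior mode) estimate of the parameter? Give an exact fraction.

12/5

obs 1: x=4 → posterior Gamma(7, 8/3)
obs 2: x=0 → posterior Gamma(7, 11/3)
obs 3: x=2 → posterior Gamma(9, 14/3)
obs 4: x=3 → posterior Gamma(12, 17/3)
obs 5: x=5 → posterior Gamma(17, 20/3)
obs 6: x=2 → posterior Gamma(19, 23/3)
obs 7: x=1 → posterior Gamma(20, 26/3)
obs 8: x=0 → posterior Gamma(20, 29/3)
obs 9: x=4 → posterior Gamma(24, 32/3)
obs 10: x=5 → posterior Gamma(29, 35/3)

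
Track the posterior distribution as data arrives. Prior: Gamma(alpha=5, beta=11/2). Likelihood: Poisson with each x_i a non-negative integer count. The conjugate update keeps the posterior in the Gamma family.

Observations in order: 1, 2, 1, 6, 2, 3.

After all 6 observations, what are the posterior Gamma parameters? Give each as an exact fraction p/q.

obs 1: x=1 → posterior Gamma(6, 13/2)
obs 2: x=2 → posterior Gamma(8, 15/2)
obs 3: x=1 → posterior Gamma(9, 17/2)
obs 4: x=6 → posterior Gamma(15, 19/2)
obs 5: x=2 → posterior Gamma(17, 21/2)
obs 6: x=3 → posterior Gamma(20, 23/2)

alpha=20, beta=23/2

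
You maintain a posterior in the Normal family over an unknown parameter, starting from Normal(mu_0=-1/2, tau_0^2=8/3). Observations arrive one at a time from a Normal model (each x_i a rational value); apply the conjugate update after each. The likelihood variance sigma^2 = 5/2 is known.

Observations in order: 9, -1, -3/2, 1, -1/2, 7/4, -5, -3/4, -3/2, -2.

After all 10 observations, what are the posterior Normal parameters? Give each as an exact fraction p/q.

obs 1: x=9 → posterior Normal(273/62, 40/31)
obs 2: x=-1 → posterior Normal(241/94, 40/47)
obs 3: x=-3/2 → posterior Normal(193/126, 40/63)
obs 4: x=1 → posterior Normal(225/158, 40/79)
obs 5: x=-1/2 → posterior Normal(11/10, 8/19)
obs 6: x=7/4 → posterior Normal(265/222, 40/111)
obs 7: x=-5 → posterior Normal(105/254, 40/127)
obs 8: x=-3/4 → posterior Normal(81/286, 40/143)
obs 9: x=-3/2 → posterior Normal(11/106, 40/159)
obs 10: x=-2 → posterior Normal(-31/350, 8/35)

mu_0=-31/350, tau_0^2=8/35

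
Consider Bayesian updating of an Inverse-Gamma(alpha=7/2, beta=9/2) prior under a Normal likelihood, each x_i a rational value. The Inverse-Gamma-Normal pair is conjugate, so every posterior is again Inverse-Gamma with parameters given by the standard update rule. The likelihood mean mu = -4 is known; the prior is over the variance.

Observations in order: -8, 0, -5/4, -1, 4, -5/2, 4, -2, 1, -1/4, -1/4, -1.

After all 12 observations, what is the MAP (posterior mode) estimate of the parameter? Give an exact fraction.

4063/336

obs 1: x=-8 → posterior Inverse-Gamma(4, 25/2)
obs 2: x=0 → posterior Inverse-Gamma(9/2, 41/2)
obs 3: x=-5/4 → posterior Inverse-Gamma(5, 777/32)
obs 4: x=-1 → posterior Inverse-Gamma(11/2, 921/32)
obs 5: x=4 → posterior Inverse-Gamma(6, 1945/32)
obs 6: x=-5/2 → posterior Inverse-Gamma(13/2, 1981/32)
obs 7: x=4 → posterior Inverse-Gamma(7, 3005/32)
obs 8: x=-2 → posterior Inverse-Gamma(15/2, 3069/32)
obs 9: x=1 → posterior Inverse-Gamma(8, 3469/32)
obs 10: x=-1/4 → posterior Inverse-Gamma(17/2, 1847/16)
obs 11: x=-1/4 → posterior Inverse-Gamma(9, 3919/32)
obs 12: x=-1 → posterior Inverse-Gamma(19/2, 4063/32)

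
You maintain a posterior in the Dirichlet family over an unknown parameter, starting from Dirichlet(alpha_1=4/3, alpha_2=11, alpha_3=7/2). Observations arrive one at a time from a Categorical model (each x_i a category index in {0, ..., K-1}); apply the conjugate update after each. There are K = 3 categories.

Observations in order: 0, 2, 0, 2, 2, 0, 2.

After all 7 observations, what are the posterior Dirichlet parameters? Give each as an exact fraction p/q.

obs 1: x=0 → posterior Dirichlet(7/3, 11, 7/2)
obs 2: x=2 → posterior Dirichlet(7/3, 11, 9/2)
obs 3: x=0 → posterior Dirichlet(10/3, 11, 9/2)
obs 4: x=2 → posterior Dirichlet(10/3, 11, 11/2)
obs 5: x=2 → posterior Dirichlet(10/3, 11, 13/2)
obs 6: x=0 → posterior Dirichlet(13/3, 11, 13/2)
obs 7: x=2 → posterior Dirichlet(13/3, 11, 15/2)

alpha_1=13/3, alpha_2=11, alpha_3=15/2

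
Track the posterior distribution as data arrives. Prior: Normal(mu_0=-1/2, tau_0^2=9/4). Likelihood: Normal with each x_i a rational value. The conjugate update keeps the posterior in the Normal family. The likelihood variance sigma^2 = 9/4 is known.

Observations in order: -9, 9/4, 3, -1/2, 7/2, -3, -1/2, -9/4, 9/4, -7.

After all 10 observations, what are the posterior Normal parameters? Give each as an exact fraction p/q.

obs 1: x=-9 → posterior Normal(-19/4, 9/8)
obs 2: x=9/4 → posterior Normal(-29/12, 3/4)
obs 3: x=3 → posterior Normal(-17/16, 9/16)
obs 4: x=-1/2 → posterior Normal(-19/20, 9/20)
obs 5: x=7/2 → posterior Normal(-5/24, 3/8)
obs 6: x=-3 → posterior Normal(-17/28, 9/28)
obs 7: x=-1/2 → posterior Normal(-19/32, 9/32)
obs 8: x=-9/4 → posterior Normal(-7/9, 1/4)
obs 9: x=9/4 → posterior Normal(-19/40, 9/40)
obs 10: x=-7 → posterior Normal(-47/44, 9/44)

mu_0=-47/44, tau_0^2=9/44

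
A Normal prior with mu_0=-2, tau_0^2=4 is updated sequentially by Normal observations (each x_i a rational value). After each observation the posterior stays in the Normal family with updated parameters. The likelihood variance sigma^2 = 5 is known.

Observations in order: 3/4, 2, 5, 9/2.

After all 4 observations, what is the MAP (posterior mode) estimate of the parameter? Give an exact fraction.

obs 1: x=3/4 → posterior Normal(-7/9, 20/9)
obs 2: x=2 → posterior Normal(1/13, 20/13)
obs 3: x=5 → posterior Normal(21/17, 20/17)
obs 4: x=9/2 → posterior Normal(13/7, 20/21)

13/7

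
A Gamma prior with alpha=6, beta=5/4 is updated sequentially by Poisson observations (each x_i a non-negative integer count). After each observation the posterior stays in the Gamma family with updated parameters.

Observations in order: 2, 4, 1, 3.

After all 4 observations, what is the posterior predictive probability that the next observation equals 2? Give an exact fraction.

3112917469966560074426496/14551915228366851806640625

obs 1: x=2 → posterior Gamma(8, 9/4)
obs 2: x=4 → posterior Gamma(12, 13/4)
obs 3: x=1 → posterior Gamma(13, 17/4)
obs 4: x=3 → posterior Gamma(16, 21/4)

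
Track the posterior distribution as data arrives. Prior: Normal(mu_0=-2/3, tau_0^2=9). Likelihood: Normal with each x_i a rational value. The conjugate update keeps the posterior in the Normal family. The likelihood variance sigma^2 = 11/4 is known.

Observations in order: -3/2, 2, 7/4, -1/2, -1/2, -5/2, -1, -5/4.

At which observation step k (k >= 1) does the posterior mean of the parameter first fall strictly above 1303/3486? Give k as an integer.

k = 3

obs 1: x=-3/2 → posterior Normal(-184/141, 99/47)
obs 2: x=2 → posterior Normal(32/249, 99/83)
obs 3: x=7/4 → posterior Normal(13/21, 99/119)
obs 4: x=-1/2 → posterior Normal(167/465, 99/155)
obs 5: x=-1/2 → posterior Normal(113/573, 99/191)
obs 6: x=-5/2 → posterior Normal(-157/681, 99/227)
obs 7: x=-1 → posterior Normal(-265/789, 99/263)
obs 8: x=-5/4 → posterior Normal(-400/897, 99/299)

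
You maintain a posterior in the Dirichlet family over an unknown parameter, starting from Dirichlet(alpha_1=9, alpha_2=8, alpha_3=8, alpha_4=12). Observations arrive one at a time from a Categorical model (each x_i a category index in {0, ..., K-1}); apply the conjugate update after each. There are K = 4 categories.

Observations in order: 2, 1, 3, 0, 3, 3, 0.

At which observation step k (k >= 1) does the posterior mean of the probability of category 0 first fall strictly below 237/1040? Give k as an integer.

k = 3

obs 1: x=2 → posterior Dirichlet(9, 8, 9, 12)
obs 2: x=1 → posterior Dirichlet(9, 9, 9, 12)
obs 3: x=3 → posterior Dirichlet(9, 9, 9, 13)
obs 4: x=0 → posterior Dirichlet(10, 9, 9, 13)
obs 5: x=3 → posterior Dirichlet(10, 9, 9, 14)
obs 6: x=3 → posterior Dirichlet(10, 9, 9, 15)
obs 7: x=0 → posterior Dirichlet(11, 9, 9, 15)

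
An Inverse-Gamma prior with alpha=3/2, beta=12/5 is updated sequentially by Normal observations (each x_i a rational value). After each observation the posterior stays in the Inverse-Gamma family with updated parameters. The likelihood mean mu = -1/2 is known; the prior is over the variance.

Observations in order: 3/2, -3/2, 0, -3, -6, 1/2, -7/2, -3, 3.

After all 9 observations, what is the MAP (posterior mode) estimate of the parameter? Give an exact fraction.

1501/280

obs 1: x=3/2 → posterior Inverse-Gamma(2, 22/5)
obs 2: x=-3/2 → posterior Inverse-Gamma(5/2, 49/10)
obs 3: x=0 → posterior Inverse-Gamma(3, 201/40)
obs 4: x=-3 → posterior Inverse-Gamma(7/2, 163/20)
obs 5: x=-6 → posterior Inverse-Gamma(4, 931/40)
obs 6: x=1/2 → posterior Inverse-Gamma(9/2, 951/40)
obs 7: x=-7/2 → posterior Inverse-Gamma(5, 1131/40)
obs 8: x=-3 → posterior Inverse-Gamma(11/2, 157/5)
obs 9: x=3 → posterior Inverse-Gamma(6, 1501/40)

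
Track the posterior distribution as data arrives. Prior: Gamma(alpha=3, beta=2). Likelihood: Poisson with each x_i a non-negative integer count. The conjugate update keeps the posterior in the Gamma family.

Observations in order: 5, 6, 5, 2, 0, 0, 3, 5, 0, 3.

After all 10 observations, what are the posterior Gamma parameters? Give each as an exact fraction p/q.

obs 1: x=5 → posterior Gamma(8, 3)
obs 2: x=6 → posterior Gamma(14, 4)
obs 3: x=5 → posterior Gamma(19, 5)
obs 4: x=2 → posterior Gamma(21, 6)
obs 5: x=0 → posterior Gamma(21, 7)
obs 6: x=0 → posterior Gamma(21, 8)
obs 7: x=3 → posterior Gamma(24, 9)
obs 8: x=5 → posterior Gamma(29, 10)
obs 9: x=0 → posterior Gamma(29, 11)
obs 10: x=3 → posterior Gamma(32, 12)

alpha=32, beta=12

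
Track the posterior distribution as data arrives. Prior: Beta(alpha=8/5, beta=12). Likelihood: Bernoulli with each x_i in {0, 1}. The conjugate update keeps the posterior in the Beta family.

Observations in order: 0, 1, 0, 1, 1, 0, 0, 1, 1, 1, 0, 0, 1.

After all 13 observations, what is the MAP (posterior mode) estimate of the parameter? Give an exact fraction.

obs 1: x=0 → posterior Beta(8/5, 13)
obs 2: x=1 → posterior Beta(13/5, 13)
obs 3: x=0 → posterior Beta(13/5, 14)
obs 4: x=1 → posterior Beta(18/5, 14)
obs 5: x=1 → posterior Beta(23/5, 14)
obs 6: x=0 → posterior Beta(23/5, 15)
obs 7: x=0 → posterior Beta(23/5, 16)
obs 8: x=1 → posterior Beta(28/5, 16)
obs 9: x=1 → posterior Beta(33/5, 16)
obs 10: x=1 → posterior Beta(38/5, 16)
obs 11: x=0 → posterior Beta(38/5, 17)
obs 12: x=0 → posterior Beta(38/5, 18)
obs 13: x=1 → posterior Beta(43/5, 18)

38/123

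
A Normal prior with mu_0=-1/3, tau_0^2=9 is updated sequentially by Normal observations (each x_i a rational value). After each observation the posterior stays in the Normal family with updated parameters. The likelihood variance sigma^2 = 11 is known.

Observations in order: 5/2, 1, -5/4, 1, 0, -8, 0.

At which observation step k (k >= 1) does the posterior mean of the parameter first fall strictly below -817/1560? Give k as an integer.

k = 6

obs 1: x=5/2 → posterior Normal(113/120, 99/20)
obs 2: x=1 → posterior Normal(167/174, 99/29)
obs 3: x=-5/4 → posterior Normal(199/456, 99/38)
obs 4: x=1 → posterior Normal(307/564, 99/47)
obs 5: x=0 → posterior Normal(307/672, 99/56)
obs 6: x=-8 → posterior Normal(-557/780, 99/65)
obs 7: x=0 → posterior Normal(-557/888, 99/74)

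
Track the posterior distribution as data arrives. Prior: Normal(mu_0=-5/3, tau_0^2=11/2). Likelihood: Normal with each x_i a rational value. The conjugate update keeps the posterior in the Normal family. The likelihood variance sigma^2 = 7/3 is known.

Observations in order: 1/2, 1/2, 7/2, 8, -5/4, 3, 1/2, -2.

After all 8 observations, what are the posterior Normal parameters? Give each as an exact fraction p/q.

obs 1: x=1/2 → posterior Normal(-41/282, 77/47)
obs 2: x=1/2 → posterior Normal(29/240, 77/80)
obs 3: x=7/2 → posterior Normal(751/678, 77/113)
obs 4: x=8 → posterior Normal(2335/876, 77/146)
obs 5: x=-5/4 → posterior Normal(4175/2148, 77/179)
obs 6: x=3 → posterior Normal(5363/2544, 77/212)
obs 7: x=1/2 → posterior Normal(5561/2940, 11/35)
obs 8: x=-2 → posterior Normal(4769/3336, 77/278)

mu_0=4769/3336, tau_0^2=77/278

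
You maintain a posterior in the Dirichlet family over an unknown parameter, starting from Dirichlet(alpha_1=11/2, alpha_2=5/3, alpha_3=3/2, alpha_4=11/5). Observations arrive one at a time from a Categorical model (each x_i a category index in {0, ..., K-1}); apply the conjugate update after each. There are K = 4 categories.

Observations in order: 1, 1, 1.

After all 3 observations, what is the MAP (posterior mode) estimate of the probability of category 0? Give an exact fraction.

obs 1: x=1 → posterior Dirichlet(11/2, 8/3, 3/2, 11/5)
obs 2: x=1 → posterior Dirichlet(11/2, 11/3, 3/2, 11/5)
obs 3: x=1 → posterior Dirichlet(11/2, 14/3, 3/2, 11/5)

135/296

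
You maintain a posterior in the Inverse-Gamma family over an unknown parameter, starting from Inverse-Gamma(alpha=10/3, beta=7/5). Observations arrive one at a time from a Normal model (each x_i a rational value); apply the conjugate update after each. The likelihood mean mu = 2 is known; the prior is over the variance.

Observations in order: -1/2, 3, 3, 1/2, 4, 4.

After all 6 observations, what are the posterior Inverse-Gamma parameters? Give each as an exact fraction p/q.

obs 1: x=-1/2 → posterior Inverse-Gamma(23/6, 181/40)
obs 2: x=3 → posterior Inverse-Gamma(13/3, 201/40)
obs 3: x=3 → posterior Inverse-Gamma(29/6, 221/40)
obs 4: x=1/2 → posterior Inverse-Gamma(16/3, 133/20)
obs 5: x=4 → posterior Inverse-Gamma(35/6, 173/20)
obs 6: x=4 → posterior Inverse-Gamma(19/3, 213/20)

alpha=19/3, beta=213/20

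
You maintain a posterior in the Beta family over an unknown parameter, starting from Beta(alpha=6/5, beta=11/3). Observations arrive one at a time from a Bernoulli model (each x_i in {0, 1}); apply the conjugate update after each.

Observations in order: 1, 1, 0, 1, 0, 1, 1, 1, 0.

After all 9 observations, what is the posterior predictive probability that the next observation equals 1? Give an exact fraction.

27/52

obs 1: x=1 → posterior Beta(11/5, 11/3)
obs 2: x=1 → posterior Beta(16/5, 11/3)
obs 3: x=0 → posterior Beta(16/5, 14/3)
obs 4: x=1 → posterior Beta(21/5, 14/3)
obs 5: x=0 → posterior Beta(21/5, 17/3)
obs 6: x=1 → posterior Beta(26/5, 17/3)
obs 7: x=1 → posterior Beta(31/5, 17/3)
obs 8: x=1 → posterior Beta(36/5, 17/3)
obs 9: x=0 → posterior Beta(36/5, 20/3)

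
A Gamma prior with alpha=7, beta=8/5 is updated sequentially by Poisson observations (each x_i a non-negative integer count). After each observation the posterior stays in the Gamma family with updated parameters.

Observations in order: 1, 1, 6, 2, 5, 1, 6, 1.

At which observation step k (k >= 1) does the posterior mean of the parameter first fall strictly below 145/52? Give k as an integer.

obs 1: x=1 → posterior Gamma(8, 13/5)
obs 2: x=1 → posterior Gamma(9, 18/5)
obs 3: x=6 → posterior Gamma(15, 23/5)
obs 4: x=2 → posterior Gamma(17, 28/5)
obs 5: x=5 → posterior Gamma(22, 33/5)
obs 6: x=1 → posterior Gamma(23, 38/5)
obs 7: x=6 → posterior Gamma(29, 43/5)
obs 8: x=1 → posterior Gamma(30, 48/5)

k = 2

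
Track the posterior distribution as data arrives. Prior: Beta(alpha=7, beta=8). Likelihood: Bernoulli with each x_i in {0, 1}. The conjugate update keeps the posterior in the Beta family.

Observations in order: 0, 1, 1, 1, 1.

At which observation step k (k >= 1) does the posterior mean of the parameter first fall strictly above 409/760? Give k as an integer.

obs 1: x=0 → posterior Beta(7, 9)
obs 2: x=1 → posterior Beta(8, 9)
obs 3: x=1 → posterior Beta(9, 9)
obs 4: x=1 → posterior Beta(10, 9)
obs 5: x=1 → posterior Beta(11, 9)

k = 5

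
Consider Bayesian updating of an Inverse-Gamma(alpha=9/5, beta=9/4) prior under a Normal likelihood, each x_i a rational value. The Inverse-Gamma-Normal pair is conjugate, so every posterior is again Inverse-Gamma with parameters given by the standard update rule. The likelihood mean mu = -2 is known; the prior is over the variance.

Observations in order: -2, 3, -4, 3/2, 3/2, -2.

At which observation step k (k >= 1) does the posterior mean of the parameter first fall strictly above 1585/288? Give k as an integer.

k = 2

obs 1: x=-2 → posterior Inverse-Gamma(23/10, 9/4)
obs 2: x=3 → posterior Inverse-Gamma(14/5, 59/4)
obs 3: x=-4 → posterior Inverse-Gamma(33/10, 67/4)
obs 4: x=3/2 → posterior Inverse-Gamma(19/5, 183/8)
obs 5: x=3/2 → posterior Inverse-Gamma(43/10, 29)
obs 6: x=-2 → posterior Inverse-Gamma(24/5, 29)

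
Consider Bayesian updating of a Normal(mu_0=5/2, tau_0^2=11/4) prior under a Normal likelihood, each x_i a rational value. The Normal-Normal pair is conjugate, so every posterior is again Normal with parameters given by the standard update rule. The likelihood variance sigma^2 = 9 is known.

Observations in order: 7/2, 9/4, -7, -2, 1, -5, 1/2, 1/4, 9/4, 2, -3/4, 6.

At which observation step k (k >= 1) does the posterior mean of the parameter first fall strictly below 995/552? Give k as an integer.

k = 3

obs 1: x=7/2 → posterior Normal(257/94, 99/47)
obs 2: x=9/4 → posterior Normal(613/232, 99/58)
obs 3: x=-7 → posterior Normal(305/276, 33/23)
obs 4: x=-2 → posterior Normal(217/320, 99/80)
obs 5: x=1 → posterior Normal(261/364, 99/91)
obs 6: x=-5 → posterior Normal(41/408, 33/34)
obs 7: x=1/2 → posterior Normal(63/452, 99/113)
obs 8: x=1/4 → posterior Normal(37/248, 99/124)
obs 9: x=9/4 → posterior Normal(173/540, 11/15)
obs 10: x=2 → posterior Normal(261/584, 99/146)
obs 11: x=-3/4 → posterior Normal(57/157, 99/157)
obs 12: x=6 → posterior Normal(41/56, 33/56)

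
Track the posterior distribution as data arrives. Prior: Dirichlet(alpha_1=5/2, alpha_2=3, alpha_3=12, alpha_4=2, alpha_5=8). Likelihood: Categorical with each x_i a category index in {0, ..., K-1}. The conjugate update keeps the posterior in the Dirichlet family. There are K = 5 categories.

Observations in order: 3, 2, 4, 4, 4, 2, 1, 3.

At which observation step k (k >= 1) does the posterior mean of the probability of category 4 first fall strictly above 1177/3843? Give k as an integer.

obs 1: x=3 → posterior Dirichlet(5/2, 3, 12, 3, 8)
obs 2: x=2 → posterior Dirichlet(5/2, 3, 13, 3, 8)
obs 3: x=4 → posterior Dirichlet(5/2, 3, 13, 3, 9)
obs 4: x=4 → posterior Dirichlet(5/2, 3, 13, 3, 10)
obs 5: x=4 → posterior Dirichlet(5/2, 3, 13, 3, 11)
obs 6: x=2 → posterior Dirichlet(5/2, 3, 14, 3, 11)
obs 7: x=1 → posterior Dirichlet(5/2, 4, 14, 3, 11)
obs 8: x=3 → posterior Dirichlet(5/2, 4, 14, 4, 11)

k = 4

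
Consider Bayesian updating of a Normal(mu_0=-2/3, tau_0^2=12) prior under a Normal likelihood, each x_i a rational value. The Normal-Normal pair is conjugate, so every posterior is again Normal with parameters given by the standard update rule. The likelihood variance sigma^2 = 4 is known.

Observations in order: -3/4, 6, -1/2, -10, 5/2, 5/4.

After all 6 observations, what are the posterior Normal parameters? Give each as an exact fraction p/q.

mu_0=-31/114, tau_0^2=12/19

obs 1: x=-3/4 → posterior Normal(-35/48, 3)
obs 2: x=6 → posterior Normal(181/84, 12/7)
obs 3: x=-1/2 → posterior Normal(163/120, 6/5)
obs 4: x=-10 → posterior Normal(-197/156, 12/13)
obs 5: x=5/2 → posterior Normal(-107/192, 3/4)
obs 6: x=5/4 → posterior Normal(-31/114, 12/19)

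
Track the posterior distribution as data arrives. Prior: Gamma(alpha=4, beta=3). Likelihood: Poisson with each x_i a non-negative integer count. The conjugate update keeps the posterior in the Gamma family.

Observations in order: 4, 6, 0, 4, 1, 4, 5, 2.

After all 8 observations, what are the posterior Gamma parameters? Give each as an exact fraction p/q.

alpha=30, beta=11

obs 1: x=4 → posterior Gamma(8, 4)
obs 2: x=6 → posterior Gamma(14, 5)
obs 3: x=0 → posterior Gamma(14, 6)
obs 4: x=4 → posterior Gamma(18, 7)
obs 5: x=1 → posterior Gamma(19, 8)
obs 6: x=4 → posterior Gamma(23, 9)
obs 7: x=5 → posterior Gamma(28, 10)
obs 8: x=2 → posterior Gamma(30, 11)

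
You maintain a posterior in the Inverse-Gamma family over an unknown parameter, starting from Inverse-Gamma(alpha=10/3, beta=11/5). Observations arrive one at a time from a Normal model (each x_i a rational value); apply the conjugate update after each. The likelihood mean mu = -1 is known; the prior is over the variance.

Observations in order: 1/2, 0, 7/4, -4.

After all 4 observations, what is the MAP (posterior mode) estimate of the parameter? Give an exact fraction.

5811/3040

obs 1: x=1/2 → posterior Inverse-Gamma(23/6, 133/40)
obs 2: x=0 → posterior Inverse-Gamma(13/3, 153/40)
obs 3: x=7/4 → posterior Inverse-Gamma(29/6, 1217/160)
obs 4: x=-4 → posterior Inverse-Gamma(16/3, 1937/160)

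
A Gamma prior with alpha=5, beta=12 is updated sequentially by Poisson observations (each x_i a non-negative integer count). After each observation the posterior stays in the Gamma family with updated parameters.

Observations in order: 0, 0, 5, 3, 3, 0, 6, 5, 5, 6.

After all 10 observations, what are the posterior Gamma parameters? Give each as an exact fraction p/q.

alpha=38, beta=22

obs 1: x=0 → posterior Gamma(5, 13)
obs 2: x=0 → posterior Gamma(5, 14)
obs 3: x=5 → posterior Gamma(10, 15)
obs 4: x=3 → posterior Gamma(13, 16)
obs 5: x=3 → posterior Gamma(16, 17)
obs 6: x=0 → posterior Gamma(16, 18)
obs 7: x=6 → posterior Gamma(22, 19)
obs 8: x=5 → posterior Gamma(27, 20)
obs 9: x=5 → posterior Gamma(32, 21)
obs 10: x=6 → posterior Gamma(38, 22)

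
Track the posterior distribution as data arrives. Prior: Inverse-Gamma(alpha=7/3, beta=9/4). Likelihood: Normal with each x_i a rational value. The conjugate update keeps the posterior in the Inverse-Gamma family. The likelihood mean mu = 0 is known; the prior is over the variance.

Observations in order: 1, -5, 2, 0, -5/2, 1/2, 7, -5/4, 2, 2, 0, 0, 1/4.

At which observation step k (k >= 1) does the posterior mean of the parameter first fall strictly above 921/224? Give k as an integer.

obs 1: x=1 → posterior Inverse-Gamma(17/6, 11/4)
obs 2: x=-5 → posterior Inverse-Gamma(10/3, 61/4)
obs 3: x=2 → posterior Inverse-Gamma(23/6, 69/4)
obs 4: x=0 → posterior Inverse-Gamma(13/3, 69/4)
obs 5: x=-5/2 → posterior Inverse-Gamma(29/6, 163/8)
obs 6: x=1/2 → posterior Inverse-Gamma(16/3, 41/2)
obs 7: x=7 → posterior Inverse-Gamma(35/6, 45)
obs 8: x=-5/4 → posterior Inverse-Gamma(19/3, 1465/32)
obs 9: x=2 → posterior Inverse-Gamma(41/6, 1529/32)
obs 10: x=2 → posterior Inverse-Gamma(22/3, 1593/32)
obs 11: x=0 → posterior Inverse-Gamma(47/6, 1593/32)
obs 12: x=0 → posterior Inverse-Gamma(25/3, 1593/32)
obs 13: x=1/4 → posterior Inverse-Gamma(53/6, 797/16)

k = 2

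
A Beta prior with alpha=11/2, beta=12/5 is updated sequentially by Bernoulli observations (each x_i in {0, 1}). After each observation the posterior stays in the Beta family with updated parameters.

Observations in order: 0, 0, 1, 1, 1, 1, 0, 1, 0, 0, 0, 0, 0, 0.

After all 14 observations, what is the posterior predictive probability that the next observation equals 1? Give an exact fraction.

obs 1: x=0 → posterior Beta(11/2, 17/5)
obs 2: x=0 → posterior Beta(11/2, 22/5)
obs 3: x=1 → posterior Beta(13/2, 22/5)
obs 4: x=1 → posterior Beta(15/2, 22/5)
obs 5: x=1 → posterior Beta(17/2, 22/5)
obs 6: x=1 → posterior Beta(19/2, 22/5)
obs 7: x=0 → posterior Beta(19/2, 27/5)
obs 8: x=1 → posterior Beta(21/2, 27/5)
obs 9: x=0 → posterior Beta(21/2, 32/5)
obs 10: x=0 → posterior Beta(21/2, 37/5)
obs 11: x=0 → posterior Beta(21/2, 42/5)
obs 12: x=0 → posterior Beta(21/2, 47/5)
obs 13: x=0 → posterior Beta(21/2, 52/5)
obs 14: x=0 → posterior Beta(21/2, 57/5)

35/73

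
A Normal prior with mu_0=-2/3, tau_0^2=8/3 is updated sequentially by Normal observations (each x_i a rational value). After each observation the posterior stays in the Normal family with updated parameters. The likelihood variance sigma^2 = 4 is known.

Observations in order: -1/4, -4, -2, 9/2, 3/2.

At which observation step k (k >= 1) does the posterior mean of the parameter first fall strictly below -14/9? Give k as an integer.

k = 3

obs 1: x=-1/4 → posterior Normal(-1/2, 8/5)
obs 2: x=-4 → posterior Normal(-3/2, 8/7)
obs 3: x=-2 → posterior Normal(-29/18, 8/9)
obs 4: x=9/2 → posterior Normal(-1/2, 8/11)
obs 5: x=3/2 → posterior Normal(-5/26, 8/13)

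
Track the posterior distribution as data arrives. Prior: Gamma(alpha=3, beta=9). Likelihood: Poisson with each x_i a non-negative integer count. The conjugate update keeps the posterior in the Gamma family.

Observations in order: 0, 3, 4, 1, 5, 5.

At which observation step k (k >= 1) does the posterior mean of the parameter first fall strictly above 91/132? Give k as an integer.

obs 1: x=0 → posterior Gamma(3, 10)
obs 2: x=3 → posterior Gamma(6, 11)
obs 3: x=4 → posterior Gamma(10, 12)
obs 4: x=1 → posterior Gamma(11, 13)
obs 5: x=5 → posterior Gamma(16, 14)
obs 6: x=5 → posterior Gamma(21, 15)

k = 3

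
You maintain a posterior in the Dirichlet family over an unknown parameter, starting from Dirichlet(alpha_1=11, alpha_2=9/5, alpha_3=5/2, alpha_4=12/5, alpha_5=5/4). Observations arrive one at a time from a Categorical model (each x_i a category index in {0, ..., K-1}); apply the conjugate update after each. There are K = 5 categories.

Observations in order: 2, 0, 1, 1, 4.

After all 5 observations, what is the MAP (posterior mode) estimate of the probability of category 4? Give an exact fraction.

obs 1: x=2 → posterior Dirichlet(11, 9/5, 7/2, 12/5, 5/4)
obs 2: x=0 → posterior Dirichlet(12, 9/5, 7/2, 12/5, 5/4)
obs 3: x=1 → posterior Dirichlet(12, 14/5, 7/2, 12/5, 5/4)
obs 4: x=1 → posterior Dirichlet(12, 19/5, 7/2, 12/5, 5/4)
obs 5: x=4 → posterior Dirichlet(12, 19/5, 7/2, 12/5, 9/4)

25/379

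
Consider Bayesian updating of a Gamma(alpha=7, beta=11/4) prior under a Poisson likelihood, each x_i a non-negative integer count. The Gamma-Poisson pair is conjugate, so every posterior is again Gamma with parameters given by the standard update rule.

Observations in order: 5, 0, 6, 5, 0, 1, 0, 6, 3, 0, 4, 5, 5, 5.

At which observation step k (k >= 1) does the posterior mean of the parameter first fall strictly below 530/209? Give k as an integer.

k = 2

obs 1: x=5 → posterior Gamma(12, 15/4)
obs 2: x=0 → posterior Gamma(12, 19/4)
obs 3: x=6 → posterior Gamma(18, 23/4)
obs 4: x=5 → posterior Gamma(23, 27/4)
obs 5: x=0 → posterior Gamma(23, 31/4)
obs 6: x=1 → posterior Gamma(24, 35/4)
obs 7: x=0 → posterior Gamma(24, 39/4)
obs 8: x=6 → posterior Gamma(30, 43/4)
obs 9: x=3 → posterior Gamma(33, 47/4)
obs 10: x=0 → posterior Gamma(33, 51/4)
obs 11: x=4 → posterior Gamma(37, 55/4)
obs 12: x=5 → posterior Gamma(42, 59/4)
obs 13: x=5 → posterior Gamma(47, 63/4)
obs 14: x=5 → posterior Gamma(52, 67/4)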